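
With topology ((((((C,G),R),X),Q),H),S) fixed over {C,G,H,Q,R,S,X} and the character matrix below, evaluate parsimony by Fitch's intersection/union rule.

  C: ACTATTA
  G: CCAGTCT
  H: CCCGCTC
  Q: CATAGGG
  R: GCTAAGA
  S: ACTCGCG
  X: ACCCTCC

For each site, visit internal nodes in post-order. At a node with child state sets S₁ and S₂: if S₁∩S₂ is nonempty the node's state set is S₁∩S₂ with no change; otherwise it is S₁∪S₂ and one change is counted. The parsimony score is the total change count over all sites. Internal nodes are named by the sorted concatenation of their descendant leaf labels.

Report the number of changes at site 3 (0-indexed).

4

site 0, node CG: C={A} ∪ G={C} → {A,C} (+1)
site 0, node CGR: CG={A,C} ∪ R={G} → {A,C,G} (+1)
site 0, node CGRX: CGR={A,C,G} ∩ X={A} → {A} (+0)
site 0, node CGQRX: CGRX={A} ∪ Q={C} → {A,C} (+1)
site 0, node CGHQRX: CGQRX={A,C} ∩ H={C} → {C} (+0)
site 0, node CGHQRSX: CGHQRX={C} ∪ S={A} → {A,C} (+1)
site 1, node CG: C={C} ∩ G={C} → {C} (+0)
site 1, node CGR: CG={C} ∩ R={C} → {C} (+0)
site 1, node CGRX: CGR={C} ∩ X={C} → {C} (+0)
site 1, node CGQRX: CGRX={C} ∪ Q={A} → {A,C} (+1)
site 1, node CGHQRX: CGQRX={A,C} ∩ H={C} → {C} (+0)
site 1, node CGHQRSX: CGHQRX={C} ∩ S={C} → {C} (+0)
site 2, node CG: C={T} ∪ G={A} → {A,T} (+1)
site 2, node CGR: CG={A,T} ∩ R={T} → {T} (+0)
site 2, node CGRX: CGR={T} ∪ X={C} → {C,T} (+1)
site 2, node CGQRX: CGRX={C,T} ∩ Q={T} → {T} (+0)
site 2, node CGHQRX: CGQRX={T} ∪ H={C} → {C,T} (+1)
site 2, node CGHQRSX: CGHQRX={C,T} ∩ S={T} → {T} (+0)
site 3, node CG: C={A} ∪ G={G} → {A,G} (+1)
site 3, node CGR: CG={A,G} ∩ R={A} → {A} (+0)
site 3, node CGRX: CGR={A} ∪ X={C} → {A,C} (+1)
site 3, node CGQRX: CGRX={A,C} ∩ Q={A} → {A} (+0)
site 3, node CGHQRX: CGQRX={A} ∪ H={G} → {A,G} (+1)
site 3, node CGHQRSX: CGHQRX={A,G} ∪ S={C} → {A,C,G} (+1)
site 4, node CG: C={T} ∩ G={T} → {T} (+0)
site 4, node CGR: CG={T} ∪ R={A} → {A,T} (+1)
site 4, node CGRX: CGR={A,T} ∩ X={T} → {T} (+0)
site 4, node CGQRX: CGRX={T} ∪ Q={G} → {G,T} (+1)
site 4, node CGHQRX: CGQRX={G,T} ∪ H={C} → {C,G,T} (+1)
site 4, node CGHQRSX: CGHQRX={C,G,T} ∩ S={G} → {G} (+0)
site 5, node CG: C={T} ∪ G={C} → {C,T} (+1)
site 5, node CGR: CG={C,T} ∪ R={G} → {C,G,T} (+1)
site 5, node CGRX: CGR={C,G,T} ∩ X={C} → {C} (+0)
site 5, node CGQRX: CGRX={C} ∪ Q={G} → {C,G} (+1)
site 5, node CGHQRX: CGQRX={C,G} ∪ H={T} → {C,G,T} (+1)
site 5, node CGHQRSX: CGHQRX={C,G,T} ∩ S={C} → {C} (+0)
site 6, node CG: C={A} ∪ G={T} → {A,T} (+1)
site 6, node CGR: CG={A,T} ∩ R={A} → {A} (+0)
site 6, node CGRX: CGR={A} ∪ X={C} → {A,C} (+1)
site 6, node CGQRX: CGRX={A,C} ∪ Q={G} → {A,C,G} (+1)
site 6, node CGHQRX: CGQRX={A,C,G} ∩ H={C} → {C} (+0)
site 6, node CGHQRSX: CGHQRX={C} ∪ S={G} → {C,G} (+1)
per-site changes: [4, 1, 3, 4, 3, 4, 4]; total = 23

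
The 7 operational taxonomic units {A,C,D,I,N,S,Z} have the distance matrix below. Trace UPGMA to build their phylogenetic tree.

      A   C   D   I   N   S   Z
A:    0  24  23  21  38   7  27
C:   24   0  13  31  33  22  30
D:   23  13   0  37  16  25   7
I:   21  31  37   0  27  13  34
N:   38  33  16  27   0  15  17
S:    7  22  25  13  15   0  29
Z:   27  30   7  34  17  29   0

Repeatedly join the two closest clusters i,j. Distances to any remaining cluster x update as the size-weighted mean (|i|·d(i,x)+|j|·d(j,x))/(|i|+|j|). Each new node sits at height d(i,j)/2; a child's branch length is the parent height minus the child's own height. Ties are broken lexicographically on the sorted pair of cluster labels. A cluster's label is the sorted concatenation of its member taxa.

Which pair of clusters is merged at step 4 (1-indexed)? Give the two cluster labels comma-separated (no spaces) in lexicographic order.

AS,I

1. join A+S (d=7) ⇒ AS; edges |A|=7/2, |S|=7/2
  updated: d(AS,C)=23, d(AS,D)=24, d(AS,I)=17, d(AS,N)=53/2, d(AS,Z)=28
2. join D+Z (d=7) ⇒ DZ; edges |D|=7/2, |Z|=7/2
  updated: d(AS,DZ)=26, d(C,DZ)=43/2, d(DZ,I)=71/2, d(DZ,N)=33/2
3. join DZ+N (d=33/2) ⇒ DNZ; edges |DZ|=19/4, |N|=33/4
  updated: d(AS,DNZ)=157/6, d(C,DNZ)=76/3, d(DNZ,I)=98/3
4. join AS+I (d=17) ⇒ AIS; edges |AS|=5, |I|=17/2
  updated: d(AIS,C)=77/3, d(AIS,DNZ)=85/3
5. join C+DNZ (d=76/3) ⇒ CDNZ; edges |C|=38/3, |DNZ|=53/12
  updated: d(AIS,CDNZ)=83/3
6. join AIS+CDNZ (d=83/3) ⇒ ACDINSZ; edges |AIS|=16/3, |CDNZ|=7/6
final tree: (((A:7/2,S:7/2):5,I:17/2):16/3,(C:38/3,((D:7/2,Z:7/2):19/4,N:33/4):53/12):7/6)
total length: 769/12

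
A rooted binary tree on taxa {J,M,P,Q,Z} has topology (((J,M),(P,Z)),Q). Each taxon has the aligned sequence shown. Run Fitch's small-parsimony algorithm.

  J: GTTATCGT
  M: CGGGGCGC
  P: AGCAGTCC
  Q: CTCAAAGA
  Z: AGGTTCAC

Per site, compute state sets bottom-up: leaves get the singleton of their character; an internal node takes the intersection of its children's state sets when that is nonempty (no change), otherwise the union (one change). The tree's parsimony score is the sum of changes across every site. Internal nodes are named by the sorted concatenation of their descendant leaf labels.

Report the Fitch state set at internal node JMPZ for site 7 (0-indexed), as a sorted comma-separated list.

JM@0: {G} ∪ {C} = {C,G} (union, +1)
PZ@0: {A} ∩ {A} = {A} (intersection, +0)
JMPZ@0: {C,G} ∪ {A} = {A,C,G} (union, +1)
JMPQZ@0: {A,C,G} ∩ {C} = {C} (intersection, +0)
JM@1: {T} ∪ {G} = {G,T} (union, +1)
PZ@1: {G} ∩ {G} = {G} (intersection, +0)
JMPZ@1: {G,T} ∩ {G} = {G} (intersection, +0)
JMPQZ@1: {G} ∪ {T} = {G,T} (union, +1)
JM@2: {T} ∪ {G} = {G,T} (union, +1)
PZ@2: {C} ∪ {G} = {C,G} (union, +1)
JMPZ@2: {G,T} ∩ {C,G} = {G} (intersection, +0)
JMPQZ@2: {G} ∪ {C} = {C,G} (union, +1)
JM@3: {A} ∪ {G} = {A,G} (union, +1)
PZ@3: {A} ∪ {T} = {A,T} (union, +1)
JMPZ@3: {A,G} ∩ {A,T} = {A} (intersection, +0)
JMPQZ@3: {A} ∩ {A} = {A} (intersection, +0)
JM@4: {T} ∪ {G} = {G,T} (union, +1)
PZ@4: {G} ∪ {T} = {G,T} (union, +1)
JMPZ@4: {G,T} ∩ {G,T} = {G,T} (intersection, +0)
JMPQZ@4: {G,T} ∪ {A} = {A,G,T} (union, +1)
JM@5: {C} ∩ {C} = {C} (intersection, +0)
PZ@5: {T} ∪ {C} = {C,T} (union, +1)
JMPZ@5: {C} ∩ {C,T} = {C} (intersection, +0)
JMPQZ@5: {C} ∪ {A} = {A,C} (union, +1)
JM@6: {G} ∩ {G} = {G} (intersection, +0)
PZ@6: {C} ∪ {A} = {A,C} (union, +1)
JMPZ@6: {G} ∪ {A,C} = {A,C,G} (union, +1)
JMPQZ@6: {A,C,G} ∩ {G} = {G} (intersection, +0)
JM@7: {T} ∪ {C} = {C,T} (union, +1)
PZ@7: {C} ∩ {C} = {C} (intersection, +0)
JMPZ@7: {C,T} ∩ {C} = {C} (intersection, +0)
JMPQZ@7: {C} ∪ {A} = {A,C} (union, +1)
per-site changes: [2, 2, 3, 2, 3, 2, 2, 2]; total = 18

C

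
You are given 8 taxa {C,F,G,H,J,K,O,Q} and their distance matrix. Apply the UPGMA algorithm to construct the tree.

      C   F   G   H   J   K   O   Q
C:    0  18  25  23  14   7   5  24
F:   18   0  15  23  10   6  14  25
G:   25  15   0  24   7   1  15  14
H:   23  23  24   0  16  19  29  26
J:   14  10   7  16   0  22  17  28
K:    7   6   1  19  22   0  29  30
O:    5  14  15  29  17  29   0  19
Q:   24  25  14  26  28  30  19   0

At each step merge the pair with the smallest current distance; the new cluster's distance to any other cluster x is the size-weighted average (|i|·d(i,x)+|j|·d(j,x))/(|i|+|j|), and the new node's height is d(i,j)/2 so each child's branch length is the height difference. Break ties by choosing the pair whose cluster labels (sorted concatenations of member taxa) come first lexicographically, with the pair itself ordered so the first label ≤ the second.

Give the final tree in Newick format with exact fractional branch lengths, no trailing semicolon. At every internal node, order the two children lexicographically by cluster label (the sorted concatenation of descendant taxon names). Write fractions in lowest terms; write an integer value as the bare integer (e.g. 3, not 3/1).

step 1: merge (G,K) at d=1; branch lengths G→1/2, K→1/2; new cluster GK
  updated: d(C,GK)=16, d(F,GK)=21/2, d(GK,H)=43/2, d(GK,J)=29/2, d(GK,O)=22, d(GK,Q)=22
step 2: merge (C,O) at d=5; branch lengths C→5/2, O→5/2; new cluster CO
  updated: d(CO,F)=16, d(CO,GK)=19, d(CO,H)=26, d(CO,J)=31/2, d(CO,Q)=43/2
step 3: merge (F,J) at d=10; branch lengths F→5, J→5; new cluster FJ
  updated: d(CO,FJ)=63/4, d(FJ,GK)=25/2, d(FJ,H)=39/2, d(FJ,Q)=53/2
step 4: merge (FJ,GK) at d=25/2; branch lengths FJ→5/4, GK→23/4; new cluster FGJK
  updated: d(CO,FGJK)=139/8, d(FGJK,H)=41/2, d(FGJK,Q)=97/4
step 5: merge (CO,FGJK) at d=139/8; branch lengths CO→99/16, FGJK→39/16; new cluster CFGJKO
  updated: d(CFGJKO,H)=67/3, d(CFGJKO,Q)=70/3
step 6: merge (CFGJKO,H) at d=67/3; branch lengths CFGJKO→119/48, H→67/6; new cluster CFGHJKO
  updated: d(CFGHJKO,Q)=166/7
step 7: merge (CFGHJKO,Q) at d=166/7; branch lengths CFGHJKO→29/42, Q→83/7; new cluster CFGHJKOQ
final tree: ((((C:5/2,O:5/2):99/16,((F:5,J:5):5/4,(G:1/2,K:1/2):23/4):39/16):119/48,H:67/6):29/42,Q:83/7)
total length: 19427/336

((((C:5/2,O:5/2):99/16,((F:5,J:5):5/4,(G:1/2,K:1/2):23/4):39/16):119/48,H:67/6):29/42,Q:83/7)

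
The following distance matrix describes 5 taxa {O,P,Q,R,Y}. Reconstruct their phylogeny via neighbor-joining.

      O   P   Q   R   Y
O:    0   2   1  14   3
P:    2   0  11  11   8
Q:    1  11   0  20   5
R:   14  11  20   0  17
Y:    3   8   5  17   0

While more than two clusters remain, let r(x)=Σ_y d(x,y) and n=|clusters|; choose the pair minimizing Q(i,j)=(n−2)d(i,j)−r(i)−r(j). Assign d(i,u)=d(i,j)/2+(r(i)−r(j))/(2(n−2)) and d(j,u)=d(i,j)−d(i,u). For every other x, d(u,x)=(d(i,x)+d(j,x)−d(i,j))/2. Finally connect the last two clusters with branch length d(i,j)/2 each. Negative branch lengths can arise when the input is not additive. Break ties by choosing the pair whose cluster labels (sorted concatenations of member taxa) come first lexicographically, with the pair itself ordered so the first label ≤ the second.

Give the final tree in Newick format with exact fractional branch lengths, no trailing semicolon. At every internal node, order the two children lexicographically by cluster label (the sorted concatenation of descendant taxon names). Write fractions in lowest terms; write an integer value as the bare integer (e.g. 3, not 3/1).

iteration 1: select P,R (d=11, Q=-61); attach at lengths (1/2, 21/2); label the merged cluster PR
  updated: d(O,PR)=5/2, d(PR,Q)=10, d(PR,Y)=7
iteration 2: select O,PR (d=5/2, Q=-21); attach at lengths (-2, 9/2); label the merged cluster OPR
  updated: d(OPR,Q)=17/4, d(OPR,Y)=15/4
iteration 3: select OPR,Q (d=17/4, Q=-13); attach at lengths (3/2, 11/4); label the merged cluster OPQR
  updated: d(OPQR,Y)=9/4
iteration 4: select OPQR,Y (d=9/4); attach at lengths (9/8, 9/8); label the merged cluster OPQRY
final tree: (((O:-2,(P:1/2,R:21/2):9/2):3/2,Q:11/4):9/8,Y:9/8)
total length: 20

(((O:-2,(P:1/2,R:21/2):9/2):3/2,Q:11/4):9/8,Y:9/8)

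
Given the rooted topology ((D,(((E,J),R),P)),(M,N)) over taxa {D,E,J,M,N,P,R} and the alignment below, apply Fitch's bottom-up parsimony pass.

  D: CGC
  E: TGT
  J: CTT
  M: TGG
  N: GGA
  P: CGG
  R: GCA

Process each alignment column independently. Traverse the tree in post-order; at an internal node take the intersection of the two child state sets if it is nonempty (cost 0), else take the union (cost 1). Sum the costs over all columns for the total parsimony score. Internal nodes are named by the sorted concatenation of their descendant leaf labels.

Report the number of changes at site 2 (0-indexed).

site 0, node EJ: E={T} ∪ J={C} → {C,T} (+1)
site 0, node EJR: EJ={C,T} ∪ R={G} → {C,G,T} (+1)
site 0, node EJPR: EJR={C,G,T} ∩ P={C} → {C} (+0)
site 0, node DEJPR: D={C} ∩ EJPR={C} → {C} (+0)
site 0, node MN: M={T} ∪ N={G} → {G,T} (+1)
site 0, node DEJMNPR: DEJPR={C} ∪ MN={G,T} → {C,G,T} (+1)
site 1, node EJ: E={G} ∪ J={T} → {G,T} (+1)
site 1, node EJR: EJ={G,T} ∪ R={C} → {C,G,T} (+1)
site 1, node EJPR: EJR={C,G,T} ∩ P={G} → {G} (+0)
site 1, node DEJPR: D={G} ∩ EJPR={G} → {G} (+0)
site 1, node MN: M={G} ∩ N={G} → {G} (+0)
site 1, node DEJMNPR: DEJPR={G} ∩ MN={G} → {G} (+0)
site 2, node EJ: E={T} ∩ J={T} → {T} (+0)
site 2, node EJR: EJ={T} ∪ R={A} → {A,T} (+1)
site 2, node EJPR: EJR={A,T} ∪ P={G} → {A,G,T} (+1)
site 2, node DEJPR: D={C} ∪ EJPR={A,G,T} → {A,C,G,T} (+1)
site 2, node MN: M={G} ∪ N={A} → {A,G} (+1)
site 2, node DEJMNPR: DEJPR={A,C,G,T} ∩ MN={A,G} → {A,G} (+0)
per-site changes: [4, 2, 4]; total = 10

4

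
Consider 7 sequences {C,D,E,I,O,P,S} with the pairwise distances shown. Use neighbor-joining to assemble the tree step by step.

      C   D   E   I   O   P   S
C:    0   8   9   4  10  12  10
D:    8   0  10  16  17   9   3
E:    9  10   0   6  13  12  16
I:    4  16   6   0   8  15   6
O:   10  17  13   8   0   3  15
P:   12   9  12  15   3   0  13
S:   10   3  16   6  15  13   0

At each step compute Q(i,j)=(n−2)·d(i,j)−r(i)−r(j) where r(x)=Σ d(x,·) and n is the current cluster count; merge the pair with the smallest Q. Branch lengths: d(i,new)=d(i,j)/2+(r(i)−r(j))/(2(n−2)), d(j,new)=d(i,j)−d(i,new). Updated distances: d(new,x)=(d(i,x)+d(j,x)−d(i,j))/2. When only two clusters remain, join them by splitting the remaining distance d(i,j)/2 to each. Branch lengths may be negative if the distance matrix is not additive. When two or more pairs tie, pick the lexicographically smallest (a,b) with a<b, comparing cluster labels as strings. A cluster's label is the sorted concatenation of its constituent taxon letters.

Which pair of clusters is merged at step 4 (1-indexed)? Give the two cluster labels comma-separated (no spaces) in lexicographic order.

C,EI

1. join O+P (d=3, Q=-115) ⇒ OP; edges |O|=17/10, |P|=13/10
  updated: d(C,OP)=19/2, d(D,OP)=23/2, d(E,OP)=11, d(I,OP)=10, d(OP,S)=25/2
2. join D+S (d=3, Q=-84) ⇒ DS; edges |D|=13/8, |S|=11/8
  updated: d(C,DS)=15/2, d(DS,E)=23/2, d(DS,I)=19/2, d(DS,OP)=21/2
3. join E+I (d=6, Q=-49) ⇒ EI; edges |E|=13/3, |I|=5/3
  updated: d(C,EI)=7/2, d(DS,EI)=15/2, d(EI,OP)=15/2
4. join C+EI (d=7/2, Q=-32) ⇒ CEI; edges |C|=9/4, |EI|=5/4
  updated: d(CEI,DS)=23/4, d(CEI,OP)=27/4
5. join CEI+DS (d=23/4, Q=-23) ⇒ CDEIS; edges |CEI|=1, |DS|=19/4
  updated: d(CDEIS,OP)=23/4
6. join CDEIS+OP (d=23/4) ⇒ CDEIOPS; edges |CDEIS|=23/8, |OP|=23/8
final tree: (((C:9/4,(E:13/3,I:5/3):5/4):1,(D:13/8,S:11/8):19/4):23/8,(O:17/10,P:13/10):23/8)
total length: 27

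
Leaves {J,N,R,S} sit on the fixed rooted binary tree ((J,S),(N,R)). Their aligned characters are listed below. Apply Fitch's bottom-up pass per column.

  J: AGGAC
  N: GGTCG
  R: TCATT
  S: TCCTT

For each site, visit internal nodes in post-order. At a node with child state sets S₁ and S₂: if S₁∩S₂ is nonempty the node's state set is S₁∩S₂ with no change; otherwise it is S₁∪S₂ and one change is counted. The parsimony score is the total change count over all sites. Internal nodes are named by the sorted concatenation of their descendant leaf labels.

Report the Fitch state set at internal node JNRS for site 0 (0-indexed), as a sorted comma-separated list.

T

[col 0] JS: children J:{A}, S:{T} ∪→ {A,T}; cost 1
[col 0] NR: children N:{G}, R:{T} ∪→ {G,T}; cost 1
[col 0] JNRS: children JS:{A,T}, NR:{G,T} ∩→ {T}; cost 0
[col 1] JS: children J:{G}, S:{C} ∪→ {C,G}; cost 1
[col 1] NR: children N:{G}, R:{C} ∪→ {C,G}; cost 1
[col 1] JNRS: children JS:{C,G}, NR:{C,G} ∩→ {C,G}; cost 0
[col 2] JS: children J:{G}, S:{C} ∪→ {C,G}; cost 1
[col 2] NR: children N:{T}, R:{A} ∪→ {A,T}; cost 1
[col 2] JNRS: children JS:{C,G}, NR:{A,T} ∪→ {A,C,G,T}; cost 1
[col 3] JS: children J:{A}, S:{T} ∪→ {A,T}; cost 1
[col 3] NR: children N:{C}, R:{T} ∪→ {C,T}; cost 1
[col 3] JNRS: children JS:{A,T}, NR:{C,T} ∩→ {T}; cost 0
[col 4] JS: children J:{C}, S:{T} ∪→ {C,T}; cost 1
[col 4] NR: children N:{G}, R:{T} ∪→ {G,T}; cost 1
[col 4] JNRS: children JS:{C,T}, NR:{G,T} ∩→ {T}; cost 0
per-site changes: [2, 2, 3, 2, 2]; total = 11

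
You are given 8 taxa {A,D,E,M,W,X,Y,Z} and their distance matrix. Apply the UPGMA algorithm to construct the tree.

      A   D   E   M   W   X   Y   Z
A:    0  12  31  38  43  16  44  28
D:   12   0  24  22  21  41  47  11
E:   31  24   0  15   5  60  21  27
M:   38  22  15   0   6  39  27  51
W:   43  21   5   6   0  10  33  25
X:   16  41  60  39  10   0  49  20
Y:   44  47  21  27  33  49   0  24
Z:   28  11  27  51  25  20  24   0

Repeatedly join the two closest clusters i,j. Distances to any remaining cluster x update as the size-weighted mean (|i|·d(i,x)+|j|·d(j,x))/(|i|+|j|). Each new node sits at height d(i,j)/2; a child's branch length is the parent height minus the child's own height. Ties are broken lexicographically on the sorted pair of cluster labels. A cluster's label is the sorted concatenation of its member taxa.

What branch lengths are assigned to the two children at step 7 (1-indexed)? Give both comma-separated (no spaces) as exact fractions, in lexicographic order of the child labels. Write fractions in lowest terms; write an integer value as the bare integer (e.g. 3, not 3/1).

151/32,123/32

1. join E+W (d=5) ⇒ EW; edges |E|=5/2, |W|=5/2
  updated: d(A,EW)=37, d(D,EW)=45/2, d(EW,M)=21/2, d(EW,X)=35, d(EW,Y)=27, d(EW,Z)=26
2. join EW+M (d=21/2) ⇒ EMW; edges |EW|=11/4, |M|=21/4
  updated: d(A,EMW)=112/3, d(D,EMW)=67/3, d(EMW,X)=109/3, d(EMW,Y)=27, d(EMW,Z)=103/3
3. join D+Z (d=11) ⇒ DZ; edges |D|=11/2, |Z|=11/2
  updated: d(A,DZ)=20, d(DZ,EMW)=85/3, d(DZ,X)=61/2, d(DZ,Y)=71/2
4. join A+X (d=16) ⇒ AX; edges |A|=8, |X|=8
  updated: d(AX,DZ)=101/4, d(AX,EMW)=221/6, d(AX,Y)=93/2
5. join AX+DZ (d=101/4) ⇒ ADXZ; edges |AX|=37/8, |DZ|=57/8
  updated: d(ADXZ,EMW)=391/12, d(ADXZ,Y)=41
6. join EMW+Y (d=27) ⇒ EMWY; edges |EMW|=33/4, |Y|=27/2
  updated: d(ADXZ,EMWY)=555/16
7. join ADXZ+EMWY (d=555/16) ⇒ ADEMWXYZ; edges |ADXZ|=151/32, |EMWY|=123/32
final tree: (((A:8,X:8):37/8,(D:11/2,Z:11/2):57/8):151/32,(((E:5/2,W:5/2):11/4,M:21/4):33/4,Y:27/2):123/32)
total length: 1313/16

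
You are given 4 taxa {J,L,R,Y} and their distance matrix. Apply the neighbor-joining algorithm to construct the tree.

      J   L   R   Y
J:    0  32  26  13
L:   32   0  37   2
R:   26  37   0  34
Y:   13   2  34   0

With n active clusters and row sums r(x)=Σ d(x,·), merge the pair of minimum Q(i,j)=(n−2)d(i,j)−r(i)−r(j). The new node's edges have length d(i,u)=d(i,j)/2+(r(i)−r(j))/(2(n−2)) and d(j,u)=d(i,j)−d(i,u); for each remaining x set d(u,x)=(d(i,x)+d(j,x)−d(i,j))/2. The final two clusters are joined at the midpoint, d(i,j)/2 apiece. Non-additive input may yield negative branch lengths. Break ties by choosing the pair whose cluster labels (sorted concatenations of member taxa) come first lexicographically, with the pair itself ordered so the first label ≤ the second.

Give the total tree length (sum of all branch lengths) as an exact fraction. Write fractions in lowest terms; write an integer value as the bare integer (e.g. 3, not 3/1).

iteration 1: select J,R (d=26, Q=-116); attach at lengths (13/2, 39/2); label the merged cluster JR
  updated: d(JR,L)=43/2, d(JR,Y)=21/2
iteration 2: select JR,L (d=43/2, Q=-34); attach at lengths (15, 13/2); label the merged cluster JLR
  updated: d(JLR,Y)=-9/2
iteration 3: select JLR,Y (d=-9/2); attach at lengths (-9/4, -9/4); label the merged cluster JLRY
final tree: (((J:13/2,R:39/2):15,L:13/2):-9/4,Y:-9/4)
total length: 43

43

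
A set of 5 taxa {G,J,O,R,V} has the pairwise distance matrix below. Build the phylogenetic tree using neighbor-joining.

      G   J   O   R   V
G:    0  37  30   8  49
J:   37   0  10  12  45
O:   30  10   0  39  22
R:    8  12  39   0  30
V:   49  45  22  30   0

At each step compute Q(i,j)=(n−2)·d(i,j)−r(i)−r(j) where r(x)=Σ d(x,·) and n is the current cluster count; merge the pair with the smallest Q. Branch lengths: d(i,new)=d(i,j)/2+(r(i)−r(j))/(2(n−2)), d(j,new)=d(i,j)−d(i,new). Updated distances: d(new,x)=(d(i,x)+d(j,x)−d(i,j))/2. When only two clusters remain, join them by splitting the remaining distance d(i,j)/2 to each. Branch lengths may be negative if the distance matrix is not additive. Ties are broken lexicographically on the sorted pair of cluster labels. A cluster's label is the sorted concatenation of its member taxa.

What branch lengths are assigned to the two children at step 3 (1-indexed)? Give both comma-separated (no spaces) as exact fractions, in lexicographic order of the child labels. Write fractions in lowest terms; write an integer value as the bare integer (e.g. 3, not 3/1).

1. join G+R (d=8, Q=-189) ⇒ GR; edges |G|=59/6, |R|=-11/6
  updated: d(GR,J)=41/2, d(GR,O)=61/2, d(GR,V)=71/2
2. join GR+J (d=41/2, Q=-121) ⇒ GJR; edges |GR|=13, |J|=15/2
  updated: d(GJR,O)=10, d(GJR,V)=30
3. join GJR+O (d=10, Q=-62) ⇒ GJOR; edges |GJR|=9, |O|=1
  updated: d(GJOR,V)=21
4. join GJOR+V (d=21) ⇒ GJORV; edges |GJOR|=21/2, |V|=21/2
final tree: ((((G:59/6,R:-11/6):13,J:15/2):9,O:1):21/2,V:21/2)
total length: 119/2

9,1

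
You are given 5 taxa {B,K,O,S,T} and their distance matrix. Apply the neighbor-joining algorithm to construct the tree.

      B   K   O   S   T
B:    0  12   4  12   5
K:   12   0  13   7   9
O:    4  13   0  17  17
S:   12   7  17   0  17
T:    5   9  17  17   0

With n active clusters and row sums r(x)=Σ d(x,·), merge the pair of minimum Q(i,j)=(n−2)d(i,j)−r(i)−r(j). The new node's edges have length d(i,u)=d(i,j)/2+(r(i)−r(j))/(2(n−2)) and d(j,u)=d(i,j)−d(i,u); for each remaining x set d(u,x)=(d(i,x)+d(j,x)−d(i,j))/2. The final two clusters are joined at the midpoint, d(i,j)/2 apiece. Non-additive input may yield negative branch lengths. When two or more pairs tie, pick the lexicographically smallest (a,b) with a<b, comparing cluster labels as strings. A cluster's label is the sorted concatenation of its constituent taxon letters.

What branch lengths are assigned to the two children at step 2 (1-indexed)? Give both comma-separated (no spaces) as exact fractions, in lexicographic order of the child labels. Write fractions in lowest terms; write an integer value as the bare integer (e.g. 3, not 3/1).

-7/4,23/4

step 1: merge (K,S) at d=7, Q=-73; branch lengths K→3/2, S→11/2; new cluster KS
  updated: d(B,KS)=17/2, d(KS,O)=23/2, d(KS,T)=19/2
step 2: merge (B,O) at d=4, Q=-42; branch lengths B→-7/4, O→23/4; new cluster BO
  updated: d(BO,KS)=8, d(BO,T)=9
step 3: merge (BO,KS) at d=8, Q=-53/2; branch lengths BO→15/4, KS→17/4; new cluster BKOS
  updated: d(BKOS,T)=21/4
step 4: merge (BKOS,T) at d=21/4; branch lengths BKOS→21/8, T→21/8; new cluster BKOST
final tree: (((B:-7/4,O:23/4):15/4,(K:3/2,S:11/2):17/4):21/8,T:21/8)
total length: 97/4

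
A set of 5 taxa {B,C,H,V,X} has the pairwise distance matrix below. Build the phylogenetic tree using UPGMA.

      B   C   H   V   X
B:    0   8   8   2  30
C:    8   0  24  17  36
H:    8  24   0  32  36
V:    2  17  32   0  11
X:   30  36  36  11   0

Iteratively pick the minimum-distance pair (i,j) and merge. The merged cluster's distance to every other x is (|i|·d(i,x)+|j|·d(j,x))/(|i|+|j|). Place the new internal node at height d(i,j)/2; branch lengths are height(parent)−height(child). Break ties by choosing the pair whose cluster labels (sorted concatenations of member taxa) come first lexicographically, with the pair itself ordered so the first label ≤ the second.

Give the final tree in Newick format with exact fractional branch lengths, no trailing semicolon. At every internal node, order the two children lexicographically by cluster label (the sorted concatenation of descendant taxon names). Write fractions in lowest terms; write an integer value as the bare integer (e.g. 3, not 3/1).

((((B:1,V:1):21/4,C:25/4):53/12,H:32/3):83/24,X:113/8)

1. join B+V (d=2) ⇒ BV; edges |B|=1, |V|=1
  updated: d(BV,C)=25/2, d(BV,H)=20, d(BV,X)=41/2
2. join BV+C (d=25/2) ⇒ BCV; edges |BV|=21/4, |C|=25/4
  updated: d(BCV,H)=64/3, d(BCV,X)=77/3
3. join BCV+H (d=64/3) ⇒ BCHV; edges |BCV|=53/12, |H|=32/3
  updated: d(BCHV,X)=113/4
4. join BCHV+X (d=113/4) ⇒ BCHVX; edges |BCHV|=83/24, |X|=113/8
final tree: ((((B:1,V:1):21/4,C:25/4):53/12,H:32/3):83/24,X:113/8)
total length: 277/6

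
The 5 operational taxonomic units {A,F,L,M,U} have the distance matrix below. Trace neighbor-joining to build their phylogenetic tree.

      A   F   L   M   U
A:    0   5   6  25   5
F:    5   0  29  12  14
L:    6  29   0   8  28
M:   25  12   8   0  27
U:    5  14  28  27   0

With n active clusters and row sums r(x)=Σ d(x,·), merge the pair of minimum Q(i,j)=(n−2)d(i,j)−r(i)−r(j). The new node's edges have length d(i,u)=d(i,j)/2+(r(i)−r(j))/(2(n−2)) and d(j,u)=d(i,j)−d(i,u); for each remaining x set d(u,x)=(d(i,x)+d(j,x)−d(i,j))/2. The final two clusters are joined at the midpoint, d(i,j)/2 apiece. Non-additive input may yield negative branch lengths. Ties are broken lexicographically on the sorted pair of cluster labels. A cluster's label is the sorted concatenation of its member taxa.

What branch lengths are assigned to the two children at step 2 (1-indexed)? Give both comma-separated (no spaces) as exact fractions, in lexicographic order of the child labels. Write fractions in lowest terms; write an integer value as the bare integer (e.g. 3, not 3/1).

-11/4,31/4

1. join L+M (d=8, Q=-119) ⇒ LM; edges |L|=23/6, |M|=25/6
  updated: d(A,LM)=23/2, d(F,LM)=33/2, d(LM,U)=47/2
2. join A+U (d=5, Q=-54) ⇒ AU; edges |A|=-11/4, |U|=31/4
  updated: d(AU,F)=7, d(AU,LM)=15
3. join AU+F (d=7, Q=-77/2) ⇒ AFU; edges |AU|=11/4, |F|=17/4
  updated: d(AFU,LM)=49/4
4. join AFU+LM (d=49/4) ⇒ AFLMU; edges |AFU|=49/8, |LM|=49/8
final tree: (((A:-11/4,U:31/4):11/4,F:17/4):49/8,(L:23/6,M:25/6):49/8)
total length: 129/4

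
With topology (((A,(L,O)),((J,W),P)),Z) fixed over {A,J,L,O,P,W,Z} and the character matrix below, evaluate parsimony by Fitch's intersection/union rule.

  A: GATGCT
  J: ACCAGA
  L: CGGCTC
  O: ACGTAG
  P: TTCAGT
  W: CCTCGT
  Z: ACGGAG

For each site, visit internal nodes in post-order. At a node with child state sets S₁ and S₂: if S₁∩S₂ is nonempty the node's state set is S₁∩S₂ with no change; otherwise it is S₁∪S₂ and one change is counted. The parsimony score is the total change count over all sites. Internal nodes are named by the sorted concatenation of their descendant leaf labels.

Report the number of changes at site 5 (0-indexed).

[col 0] LO: children L:{C}, O:{A} ∪→ {A,C}; cost 1
[col 0] ALO: children A:{G}, LO:{A,C} ∪→ {A,C,G}; cost 1
[col 0] JW: children J:{A}, W:{C} ∪→ {A,C}; cost 1
[col 0] JPW: children JW:{A,C}, P:{T} ∪→ {A,C,T}; cost 1
[col 0] AJLOPW: children ALO:{A,C,G}, JPW:{A,C,T} ∩→ {A,C}; cost 0
[col 0] AJLOPWZ: children AJLOPW:{A,C}, Z:{A} ∩→ {A}; cost 0
[col 1] LO: children L:{G}, O:{C} ∪→ {C,G}; cost 1
[col 1] ALO: children A:{A}, LO:{C,G} ∪→ {A,C,G}; cost 1
[col 1] JW: children J:{C}, W:{C} ∩→ {C}; cost 0
[col 1] JPW: children JW:{C}, P:{T} ∪→ {C,T}; cost 1
[col 1] AJLOPW: children ALO:{A,C,G}, JPW:{C,T} ∩→ {C}; cost 0
[col 1] AJLOPWZ: children AJLOPW:{C}, Z:{C} ∩→ {C}; cost 0
[col 2] LO: children L:{G}, O:{G} ∩→ {G}; cost 0
[col 2] ALO: children A:{T}, LO:{G} ∪→ {G,T}; cost 1
[col 2] JW: children J:{C}, W:{T} ∪→ {C,T}; cost 1
[col 2] JPW: children JW:{C,T}, P:{C} ∩→ {C}; cost 0
[col 2] AJLOPW: children ALO:{G,T}, JPW:{C} ∪→ {C,G,T}; cost 1
[col 2] AJLOPWZ: children AJLOPW:{C,G,T}, Z:{G} ∩→ {G}; cost 0
[col 3] LO: children L:{C}, O:{T} ∪→ {C,T}; cost 1
[col 3] ALO: children A:{G}, LO:{C,T} ∪→ {C,G,T}; cost 1
[col 3] JW: children J:{A}, W:{C} ∪→ {A,C}; cost 1
[col 3] JPW: children JW:{A,C}, P:{A} ∩→ {A}; cost 0
[col 3] AJLOPW: children ALO:{C,G,T}, JPW:{A} ∪→ {A,C,G,T}; cost 1
[col 3] AJLOPWZ: children AJLOPW:{A,C,G,T}, Z:{G} ∩→ {G}; cost 0
[col 4] LO: children L:{T}, O:{A} ∪→ {A,T}; cost 1
[col 4] ALO: children A:{C}, LO:{A,T} ∪→ {A,C,T}; cost 1
[col 4] JW: children J:{G}, W:{G} ∩→ {G}; cost 0
[col 4] JPW: children JW:{G}, P:{G} ∩→ {G}; cost 0
[col 4] AJLOPW: children ALO:{A,C,T}, JPW:{G} ∪→ {A,C,G,T}; cost 1
[col 4] AJLOPWZ: children AJLOPW:{A,C,G,T}, Z:{A} ∩→ {A}; cost 0
[col 5] LO: children L:{C}, O:{G} ∪→ {C,G}; cost 1
[col 5] ALO: children A:{T}, LO:{C,G} ∪→ {C,G,T}; cost 1
[col 5] JW: children J:{A}, W:{T} ∪→ {A,T}; cost 1
[col 5] JPW: children JW:{A,T}, P:{T} ∩→ {T}; cost 0
[col 5] AJLOPW: children ALO:{C,G,T}, JPW:{T} ∩→ {T}; cost 0
[col 5] AJLOPWZ: children AJLOPW:{T}, Z:{G} ∪→ {G,T}; cost 1
per-site changes: [4, 3, 3, 4, 3, 4]; total = 21

4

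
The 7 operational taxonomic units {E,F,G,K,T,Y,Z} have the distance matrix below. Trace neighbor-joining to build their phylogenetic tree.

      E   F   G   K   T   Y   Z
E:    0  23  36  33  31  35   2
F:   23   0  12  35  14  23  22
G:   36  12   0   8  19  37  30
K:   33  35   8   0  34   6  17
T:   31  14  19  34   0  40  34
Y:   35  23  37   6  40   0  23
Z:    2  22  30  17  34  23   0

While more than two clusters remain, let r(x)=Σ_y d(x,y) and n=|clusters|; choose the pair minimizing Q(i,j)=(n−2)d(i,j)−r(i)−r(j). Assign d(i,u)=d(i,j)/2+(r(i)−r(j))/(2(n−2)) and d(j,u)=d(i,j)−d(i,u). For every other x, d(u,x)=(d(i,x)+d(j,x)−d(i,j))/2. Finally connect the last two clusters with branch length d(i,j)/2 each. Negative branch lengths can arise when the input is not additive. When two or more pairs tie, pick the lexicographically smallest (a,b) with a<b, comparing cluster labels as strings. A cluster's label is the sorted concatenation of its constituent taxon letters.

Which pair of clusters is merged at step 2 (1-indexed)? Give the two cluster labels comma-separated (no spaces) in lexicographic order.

K,Y

step 1: merge (E,Z) at d=2, Q=-278; branch lengths E→21/5, Z→-11/5; new cluster EZ
  updated: d(EZ,F)=43/2, d(EZ,G)=32, d(EZ,K)=24, d(EZ,T)=63/2, d(EZ,Y)=28
step 2: merge (K,Y) at d=6, Q=-217; branch lengths K→-3/8, Y→51/8; new cluster KY
  updated: d(EZ,KY)=23, d(F,KY)=26, d(G,KY)=39/2, d(KY,T)=34
step 3: merge (EZ,KY) at d=23, Q=-283/2; branch lengths EZ→149/12, KY→127/12; new cluster EKYZ
  updated: d(EKYZ,F)=49/4, d(EKYZ,G)=57/4, d(EKYZ,T)=85/4
step 4: merge (EKYZ,G) at d=57/4, Q=-129/2; branch lengths EKYZ→31/4, G→13/2; new cluster EGKYZ
  updated: d(EGKYZ,F)=5, d(EGKYZ,T)=13
step 5: merge (EGKYZ,F) at d=5, Q=-32; branch lengths EGKYZ→2, F→3; new cluster EFGKYZ
  updated: d(EFGKYZ,T)=11
step 6: merge (EFGKYZ,T) at d=11; branch lengths EFGKYZ→11/2, T→11/2; new cluster EFGKTYZ
final tree: (((((E:21/5,Z:-11/5):149/12,(K:-3/8,Y:51/8):127/12):31/4,G:13/2):2,F:3):11/2,T:11/2)
total length: 245/4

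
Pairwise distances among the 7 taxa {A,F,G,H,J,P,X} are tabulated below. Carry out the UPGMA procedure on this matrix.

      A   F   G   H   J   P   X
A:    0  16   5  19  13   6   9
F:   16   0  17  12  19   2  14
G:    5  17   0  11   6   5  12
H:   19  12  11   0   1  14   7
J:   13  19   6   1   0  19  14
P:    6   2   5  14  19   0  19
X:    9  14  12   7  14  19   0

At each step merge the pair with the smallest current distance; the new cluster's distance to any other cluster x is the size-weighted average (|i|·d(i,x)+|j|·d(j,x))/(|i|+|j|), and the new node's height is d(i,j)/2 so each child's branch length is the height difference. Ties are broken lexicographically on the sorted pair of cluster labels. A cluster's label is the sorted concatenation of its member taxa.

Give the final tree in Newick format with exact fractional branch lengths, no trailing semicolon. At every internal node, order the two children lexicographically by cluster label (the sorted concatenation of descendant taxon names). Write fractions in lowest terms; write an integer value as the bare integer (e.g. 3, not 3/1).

step 1: merge (H,J) at d=1; branch lengths H→1/2, J→1/2; new cluster HJ
  updated: d(A,HJ)=16, d(F,HJ)=31/2, d(G,HJ)=17/2, d(HJ,P)=33/2, d(HJ,X)=21/2
step 2: merge (F,P) at d=2; branch lengths F→1, P→1; new cluster FP
  updated: d(A,FP)=11, d(FP,G)=11, d(FP,HJ)=16, d(FP,X)=33/2
step 3: merge (A,G) at d=5; branch lengths A→5/2, G→5/2; new cluster AG
  updated: d(AG,FP)=11, d(AG,HJ)=49/4, d(AG,X)=21/2
step 4: merge (AG,X) at d=21/2; branch lengths AG→11/4, X→21/4; new cluster AGX
  updated: d(AGX,FP)=77/6, d(AGX,HJ)=35/3
step 5: merge (AGX,HJ) at d=35/3; branch lengths AGX→7/12, HJ→16/3; new cluster AGHJX
  updated: d(AGHJX,FP)=141/10
step 6: merge (AGHJX,FP) at d=141/10; branch lengths AGHJX→73/60, FP→121/20; new cluster AFGHJPX
final tree: ((((A:5/2,G:5/2):11/4,X:21/4):7/12,(H:1/2,J:1/2):16/3):73/60,(F:1,P:1):121/20)
total length: 1751/60

((((A:5/2,G:5/2):11/4,X:21/4):7/12,(H:1/2,J:1/2):16/3):73/60,(F:1,P:1):121/20)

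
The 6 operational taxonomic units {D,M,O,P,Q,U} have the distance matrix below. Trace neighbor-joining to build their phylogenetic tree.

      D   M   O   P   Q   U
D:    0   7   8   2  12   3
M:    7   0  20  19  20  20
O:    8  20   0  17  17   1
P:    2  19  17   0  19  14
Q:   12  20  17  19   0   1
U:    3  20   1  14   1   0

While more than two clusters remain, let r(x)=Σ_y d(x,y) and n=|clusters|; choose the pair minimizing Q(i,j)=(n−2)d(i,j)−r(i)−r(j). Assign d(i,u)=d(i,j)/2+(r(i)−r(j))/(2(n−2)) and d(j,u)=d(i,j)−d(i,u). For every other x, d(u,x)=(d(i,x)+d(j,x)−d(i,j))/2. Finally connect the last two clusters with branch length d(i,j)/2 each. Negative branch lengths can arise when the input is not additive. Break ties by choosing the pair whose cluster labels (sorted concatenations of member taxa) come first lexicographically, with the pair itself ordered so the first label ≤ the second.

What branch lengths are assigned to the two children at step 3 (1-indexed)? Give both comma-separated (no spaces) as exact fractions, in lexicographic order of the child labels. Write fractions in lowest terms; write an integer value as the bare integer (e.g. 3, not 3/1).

-17/4,25/4

iteration 1: select Q,U (d=1, Q=-104); attach at lengths (17/4, -13/4); label the merged cluster QU
  updated: d(D,QU)=7, d(M,QU)=39/2, d(O,QU)=17/2, d(P,QU)=16
iteration 2: select O,QU (d=17/2, Q=-79); attach at lengths (14/3, 23/6); label the merged cluster OQU
  updated: d(D,OQU)=13/4, d(M,OQU)=31/2, d(OQU,P)=49/4
iteration 3: select D,P (d=2, Q=-83/2); attach at lengths (-17/4, 25/4); label the merged cluster DP
  updated: d(DP,M)=12, d(DP,OQU)=27/4
iteration 4: select DP,M (d=12, Q=-137/4); attach at lengths (13/8, 83/8); label the merged cluster DMP
  updated: d(DMP,OQU)=41/8
iteration 5: select DMP,OQU (d=41/8); attach at lengths (41/16, 41/16); label the merged cluster DMOPQU
final tree: (((D:-17/4,P:25/4):13/8,M:83/8):41/16,(O:14/3,(Q:17/4,U:-13/4):23/6):41/16)
total length: 229/8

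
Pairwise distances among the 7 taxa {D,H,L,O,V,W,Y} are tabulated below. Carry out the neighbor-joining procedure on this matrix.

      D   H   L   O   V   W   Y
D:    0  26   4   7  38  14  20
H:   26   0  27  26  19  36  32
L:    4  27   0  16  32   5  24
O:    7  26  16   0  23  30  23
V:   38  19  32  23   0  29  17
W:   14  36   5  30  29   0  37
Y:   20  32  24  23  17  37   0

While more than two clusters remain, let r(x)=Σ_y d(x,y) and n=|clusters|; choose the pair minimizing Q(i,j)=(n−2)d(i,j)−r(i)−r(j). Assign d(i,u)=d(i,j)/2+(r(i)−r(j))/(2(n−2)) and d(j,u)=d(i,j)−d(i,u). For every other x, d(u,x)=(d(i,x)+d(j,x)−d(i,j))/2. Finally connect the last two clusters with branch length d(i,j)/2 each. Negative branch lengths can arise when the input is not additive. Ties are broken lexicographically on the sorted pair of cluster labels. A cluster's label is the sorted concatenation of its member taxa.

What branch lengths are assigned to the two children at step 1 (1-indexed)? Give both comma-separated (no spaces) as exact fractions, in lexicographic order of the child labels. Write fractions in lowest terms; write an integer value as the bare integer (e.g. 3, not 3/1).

-9/5,34/5

1. join L+W (d=5, Q=-234) ⇒ LW; edges |L|=-9/5, |W|=34/5
  updated: d(D,LW)=13/2, d(H,LW)=29, d(LW,O)=41/2, d(LW,V)=28, d(LW,Y)=28
2. join D+LW (d=13/2, Q=-367/2) ⇒ DLW; edges |D|=23/16, |LW|=81/16
  updated: d(DLW,H)=97/4, d(DLW,O)=21/2, d(DLW,V)=119/4, d(DLW,Y)=83/4
3. join DLW+O (d=21/2, Q=-545/4) ⇒ DLOW; edges |DLW|=137/24, |O|=115/24
  updated: d(DLOW,H)=159/8, d(DLOW,V)=169/8, d(DLOW,Y)=133/8
4. join DLOW+Y (d=133/8, Q=-90) ⇒ DLOWY; edges |DLOW|=101/16, |Y|=165/16
  updated: d(DLOWY,H)=141/8, d(DLOWY,V)=43/4
5. join DLOWY+H (d=141/8, Q=-379/8) ⇒ DHLOWY; edges |DLOWY|=75/16, |H|=207/16
  updated: d(DHLOWY,V)=97/16
6. join DHLOWY+V (d=97/16) ⇒ DHLOVWY; edges |DHLOWY|=97/32, |V|=97/32
final tree: (((((D:23/16,(L:-9/5,W:34/5):81/16):137/24,O:115/24):101/16,Y:165/16):75/16,H:207/16):97/32,V:97/32)
total length: 997/16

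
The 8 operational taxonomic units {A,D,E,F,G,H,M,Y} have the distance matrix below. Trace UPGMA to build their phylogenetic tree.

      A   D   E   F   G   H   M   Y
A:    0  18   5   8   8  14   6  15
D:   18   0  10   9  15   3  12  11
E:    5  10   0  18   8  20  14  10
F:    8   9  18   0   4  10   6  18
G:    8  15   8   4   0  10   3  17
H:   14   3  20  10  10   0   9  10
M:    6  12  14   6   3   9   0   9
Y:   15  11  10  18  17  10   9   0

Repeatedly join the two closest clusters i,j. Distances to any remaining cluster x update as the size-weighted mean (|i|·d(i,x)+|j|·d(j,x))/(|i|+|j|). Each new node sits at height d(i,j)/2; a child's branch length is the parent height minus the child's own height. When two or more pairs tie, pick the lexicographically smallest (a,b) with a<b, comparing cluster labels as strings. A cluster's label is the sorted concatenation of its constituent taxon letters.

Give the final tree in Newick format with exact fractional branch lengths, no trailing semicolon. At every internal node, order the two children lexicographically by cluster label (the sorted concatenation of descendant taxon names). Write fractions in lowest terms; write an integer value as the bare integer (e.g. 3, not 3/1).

1. join D+H (d=3) ⇒ DH; edges |D|=3/2, |H|=3/2
  updated: d(A,DH)=16, d(DH,E)=15, d(DH,F)=19/2, d(DH,G)=25/2, d(DH,M)=21/2, d(DH,Y)=21/2
2. join G+M (d=3) ⇒ GM; edges |G|=3/2, |M|=3/2
  updated: d(A,GM)=7, d(DH,GM)=23/2, d(E,GM)=11, d(F,GM)=5, d(GM,Y)=13
3. join A+E (d=5) ⇒ AE; edges |A|=5/2, |E|=5/2
  updated: d(AE,DH)=31/2, d(AE,F)=13, d(AE,GM)=9, d(AE,Y)=25/2
4. join F+GM (d=5) ⇒ FGM; edges |F|=5/2, |GM|=1
  updated: d(AE,FGM)=31/3, d(DH,FGM)=65/6, d(FGM,Y)=44/3
5. join AE+FGM (d=31/3) ⇒ AEFGM; edges |AE|=8/3, |FGM|=8/3
  updated: d(AEFGM,DH)=127/10, d(AEFGM,Y)=69/5
6. join DH+Y (d=21/2) ⇒ DHY; edges |DH|=15/4, |Y|=21/4
  updated: d(AEFGM,DHY)=196/15
7. join AEFGM+DHY (d=196/15) ⇒ ADEFGHMY; edges |AEFGM|=41/30, |DHY|=77/60
final tree: (((A:5/2,E:5/2):8/3,(F:5/2,(G:3/2,M:3/2):1):8/3):41/30,((D:3/2,H:3/2):15/4,Y:21/4):77/60)
total length: 1889/60

(((A:5/2,E:5/2):8/3,(F:5/2,(G:3/2,M:3/2):1):8/3):41/30,((D:3/2,H:3/2):15/4,Y:21/4):77/60)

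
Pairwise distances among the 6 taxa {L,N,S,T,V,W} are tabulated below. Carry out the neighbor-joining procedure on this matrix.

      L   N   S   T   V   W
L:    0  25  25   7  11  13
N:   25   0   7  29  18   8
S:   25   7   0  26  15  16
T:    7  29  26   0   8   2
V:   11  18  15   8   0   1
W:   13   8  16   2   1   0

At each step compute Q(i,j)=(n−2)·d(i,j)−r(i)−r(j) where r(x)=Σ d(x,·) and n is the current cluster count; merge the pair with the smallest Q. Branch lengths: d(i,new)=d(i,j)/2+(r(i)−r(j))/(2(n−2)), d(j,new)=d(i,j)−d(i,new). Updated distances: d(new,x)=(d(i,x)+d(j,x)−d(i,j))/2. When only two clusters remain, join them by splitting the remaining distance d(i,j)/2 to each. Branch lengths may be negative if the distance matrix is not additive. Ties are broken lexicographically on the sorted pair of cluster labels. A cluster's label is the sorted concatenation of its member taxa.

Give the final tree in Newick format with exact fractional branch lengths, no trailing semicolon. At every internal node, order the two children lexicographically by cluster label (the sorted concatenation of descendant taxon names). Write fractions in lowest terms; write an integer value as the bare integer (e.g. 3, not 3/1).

step 1: merge (N,S) at d=7, Q=-148; branch lengths N→13/4, S→15/4; new cluster NS
  updated: d(L,NS)=43/2, d(NS,T)=24, d(NS,V)=13, d(NS,W)=17/2
step 2: merge (L,T) at d=7, Q=-145/2; branch lengths L→65/12, T→19/12; new cluster LT
  updated: d(LT,NS)=77/4, d(LT,V)=6, d(LT,W)=4
step 3: merge (LT,V) at d=6, Q=-149/4; branch lengths LT→85/16, V→11/16; new cluster LTV
  updated: d(LTV,NS)=105/8, d(LTV,W)=-1/2
step 4: merge (LTV,NS) at d=105/8, Q=-169/8; branch lengths LTV→33/16, NS→177/16; new cluster LNSTV
  updated: d(LNSTV,W)=-41/16
step 5: merge (LNSTV,W) at d=-41/16; branch lengths LNSTV→-41/32, W→-41/32; new cluster LNSTVW
final tree: ((((L:65/12,T:19/12):85/16,V:11/16):33/16,(N:13/4,S:15/4):177/16):-41/32,W:-41/32)
total length: 489/16

((((L:65/12,T:19/12):85/16,V:11/16):33/16,(N:13/4,S:15/4):177/16):-41/32,W:-41/32)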